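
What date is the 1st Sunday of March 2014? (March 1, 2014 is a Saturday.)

March 2, 2014

March 2014 begins on a Saturday, so the first Sunday is March 2 (1 day later).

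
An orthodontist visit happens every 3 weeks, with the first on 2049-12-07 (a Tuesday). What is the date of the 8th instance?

The 8th occurrence is 7 intervals after the first: 7 × 21 = 147 days after 2049-12-07.
December has 31 days — 24 days to the end of December leaves 123.
January has 31 days (92 left).
February has 28 days (64 left).
March has 31 days (33 left).
April has 30 days (3 left).
3 days into May → 2050-05-03.

2050-05-03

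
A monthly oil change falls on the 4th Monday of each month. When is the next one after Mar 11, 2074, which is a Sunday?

Mar 26, 2074

Mar 2074 starts on a Thursday; its first Monday is the 5th, so the 4th Monday is the 26th — Mar 26, 2074.
Mar 26, 2074 is after Mar 11, 2074, so that is the next one.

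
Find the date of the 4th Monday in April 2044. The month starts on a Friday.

April 2044 begins on a Friday, so the first Monday is April 4 (3 days later).
The 4th Monday is 3 weeks later: 4 + 21 = 25.

25 April 2044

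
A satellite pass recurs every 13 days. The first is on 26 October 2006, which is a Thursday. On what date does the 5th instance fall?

The 5th occurrence is 4 intervals after the first: 4 × 13 = 52 days after 26 October 2006.
October has 31 days — 5 days to the end of October leaves 47.
November has 30 days (17 left).
17 days into December → 17 December 2006.

17 December 2006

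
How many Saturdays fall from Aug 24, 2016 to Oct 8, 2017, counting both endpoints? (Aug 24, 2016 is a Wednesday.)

Aug 24, 2016 is a Wednesday; the first Saturday on or after it is Aug 27, 2016 (3 days later).
From Aug 27, 2016 to Oct 8, 2017: 126 + 281 = 407 days (rest of 2016, to Oct 8, 2017 in 2017).
407 ÷ 7 = 58 full weeks with remainder 1, so 58 more Saturdays after the first → 59.

59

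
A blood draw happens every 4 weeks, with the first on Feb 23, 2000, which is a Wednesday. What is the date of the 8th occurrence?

Sep 6, 2000

The 8th occurrence is 7 intervals after the first: 7 × 28 = 196 days after Feb 23, 2000.
Feb has 29 days — 6 days to the end of Feb leaves 190.
Mar has 31 days (159 left).
Apr has 30 days (129 left).
May has 31 days (98 left).
Jun has 30 days (68 left).
Jul has 31 days (37 left).
Aug has 31 days (6 left).
6 days into Sep → Sep 6, 2000.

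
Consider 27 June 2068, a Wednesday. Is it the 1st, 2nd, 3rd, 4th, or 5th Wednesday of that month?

Day 27 falls in week ⌈27/7⌉ of the month.
Days 1–7 hold the 1st Wednesday, 8–14 the 2nd, 15–21 the 3rd, 22–28 the 4th, 29–31 the 5th.
27 is in the range for the 4th.

4th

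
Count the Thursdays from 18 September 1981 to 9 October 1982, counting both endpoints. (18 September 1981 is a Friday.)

18 September 1981 is a Friday; the first Thursday on or after it is 24 September 1981 (6 days later).
From 24 September 1981 to 9 October 1982: 98 + 282 = 380 days (rest of 1981, to 9 October 1982 in 1982).
380 ÷ 7 = 54 full weeks with remainder 2, so 54 more Thursdays after the first → 55.

55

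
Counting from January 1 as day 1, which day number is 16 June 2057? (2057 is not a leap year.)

Days in months before June: 31 + 28 + 31 + 30 + 31 = 151.
Plus 16 days into June → day 167.

167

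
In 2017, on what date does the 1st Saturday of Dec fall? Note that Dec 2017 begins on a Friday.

Dec 2, 2017

Dec 2017 begins on a Friday, so the first Saturday is Dec 2 (1 day later).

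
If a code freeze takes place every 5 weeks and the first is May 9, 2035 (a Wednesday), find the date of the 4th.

Aug 22, 2035

The 4th occurrence is 3 intervals after the first: 3 × 35 = 105 days after May 9, 2035.
May has 31 days — 22 days to the end of May leaves 83.
Jun has 30 days (53 left).
Jul has 31 days (22 left).
22 days into Aug → Aug 22, 2035.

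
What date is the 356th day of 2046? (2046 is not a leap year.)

22 December 2046

January has 31 days (356 − 31 = 325 remain).
February has 28 days (325 − 28 = 297 remain).
March has 31 days (297 − 31 = 266 remain).
April has 30 days (266 − 30 = 236 remain).
May has 31 days (236 − 31 = 205 remain).
June has 30 days (205 − 30 = 175 remain).
July has 31 days (175 − 31 = 144 remain).
August has 31 days (144 − 31 = 113 remain).
September has 30 days (113 − 30 = 83 remain).
October has 31 days (83 − 31 = 52 remain).
November has 30 days (52 − 30 = 22 remain).
22 into December → December 22.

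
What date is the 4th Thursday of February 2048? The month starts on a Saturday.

February 27, 2048

February 2048 begins on a Saturday, so the first Thursday is February 6 (5 days later).
The 4th Thursday is 3 weeks later: 6 + 21 = 27.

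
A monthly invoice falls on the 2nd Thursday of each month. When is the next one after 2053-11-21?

November 2053 starts on a Saturday; its first Thursday is the 6th, so the 2nd Thursday is the 13th — 2053-11-13.
That is not after 2053-11-21, so look at December 2053.
December 2053 starts on a Monday; its first Thursday is the 4th, so the 2nd Thursday is the 11th — 2053-12-11.

2053-12-11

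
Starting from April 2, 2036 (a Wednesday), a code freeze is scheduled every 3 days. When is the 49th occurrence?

August 24, 2036

The 49th occurrence is 48 intervals after the first: 48 × 3 = 144 days after April 2, 2036.
April has 30 days — 28 days to the end of April leaves 116.
May has 31 days (85 left).
June has 30 days (55 left).
July has 31 days (24 left).
24 days into August → August 24, 2036.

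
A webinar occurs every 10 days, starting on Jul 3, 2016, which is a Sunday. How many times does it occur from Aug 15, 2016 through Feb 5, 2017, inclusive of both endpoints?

17

Occurrences land 10·i days after Jul 3, 2016 for i = 0, 1, 2, …
Aug 15, 2016 is 43 days after the start; 43 ÷ 10 = 4 remainder 3; since the remainder is 3, round up to i = 5. First occurrence in the window: #6 on Aug 22, 2016 (5×10 = 50 days in).
Feb 5, 2017 is 217 days after the start; 217 ÷ 10 = 21 remainder 7. Last occurrence in the window: #22 on Jan 29, 2017.
Occurrences #6 through #22: 17 in total.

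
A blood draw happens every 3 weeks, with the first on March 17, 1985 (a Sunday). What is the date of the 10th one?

The 10th occurrence is 9 intervals after the first: 9 × 21 = 189 days after March 17, 1985.
March has 31 days — 14 days to the end of March leaves 175.
April has 30 days (145 left).
May has 31 days (114 left).
June has 30 days (84 left).
July has 31 days (53 left).
August has 31 days (22 left).
22 days into September → September 22, 1985.

September 22, 1985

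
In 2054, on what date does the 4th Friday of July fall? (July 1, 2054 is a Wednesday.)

July 2054 begins on a Wednesday, so the first Friday is July 3 (2 days later).
The 4th Friday is 3 weeks later: 3 + 21 = 24.

2054-07-24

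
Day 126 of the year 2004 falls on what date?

May 5, 2004

January has 31 days (126 − 31 = 95 remain).
February has 29 days (95 − 29 = 66 remain).
March has 31 days (66 − 31 = 35 remain).
April has 30 days (35 − 30 = 5 remain).
5 into May → May 5.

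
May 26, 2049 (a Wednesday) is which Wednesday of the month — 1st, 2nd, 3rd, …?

4th

Day 26 falls in week ⌈26/7⌉ of the month.
Days 1–7 hold the 1st Wednesday, 8–14 the 2nd, 15–21 the 3rd, 22–28 the 4th, 29–31 the 5th.
26 is in the range for the 4th.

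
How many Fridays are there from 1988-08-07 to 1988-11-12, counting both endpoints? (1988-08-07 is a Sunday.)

1988-08-07 is a Sunday; the first Friday on or after it is 1988-08-12 (5 days later).
From 1988-08-12 to 1988-11-12: 19 + 30 + 31 + 12 = 92 days (rest of August, September, October, November).
92 ÷ 7 = 13 full weeks with remainder 1, so 13 more Fridays after the first → 14.

14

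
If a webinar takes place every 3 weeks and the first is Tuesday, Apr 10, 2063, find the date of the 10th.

The 10th occurrence is 9 intervals after the first: 9 × 21 = 189 days after Apr 10, 2063.
Apr has 30 days — 20 days to the end of Apr leaves 169.
May has 31 days (138 left).
Jun has 30 days (108 left).
Jul has 31 days (77 left).
Aug has 31 days (46 left).
Sep has 30 days (16 left).
16 days into Oct → Oct 16, 2063.

Oct 16, 2063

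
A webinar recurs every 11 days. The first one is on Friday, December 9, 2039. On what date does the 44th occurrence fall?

The 44th occurrence is 43 intervals after the first: 43 × 11 = 473 days after December 9, 2039.
December has 31 days — 22 days to the end of December leaves 451.
2040 has 366 days (85 left).
January has 31 days (54 left).
February has 28 days (26 left).
26 days into March → March 26, 2041.

March 26, 2041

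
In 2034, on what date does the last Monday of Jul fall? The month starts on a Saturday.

Jul 2034 begins on a Saturday, so the first Monday is Jul 3 (2 days later).
Jul 2034 has 31 days. Adding weeks: 3, 10, 17, 24, 31 — the last one ≤ 31 is the 31st.

Jul 31, 2034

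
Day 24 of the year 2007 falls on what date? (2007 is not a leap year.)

24 into January → January 24.

24 January 2007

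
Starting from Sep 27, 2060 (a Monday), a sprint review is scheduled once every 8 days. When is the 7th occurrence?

The 7th occurrence is 6 intervals after the first: 6 × 8 = 48 days after Sep 27, 2060.
Sep has 30 days — 3 days to the end of Sep leaves 45.
Oct has 31 days (14 left).
14 days into Nov → Nov 14, 2060.

Nov 14, 2060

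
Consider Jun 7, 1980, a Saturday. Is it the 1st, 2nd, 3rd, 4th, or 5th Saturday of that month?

1st

Day 7 falls in week ⌈7/7⌉ of the month.
Days 1–7 hold the 1st Saturday, 8–14 the 2nd, 15–21 the 3rd, 22–28 the 4th, 29–31 the 5th.
7 is in the range for the 1st.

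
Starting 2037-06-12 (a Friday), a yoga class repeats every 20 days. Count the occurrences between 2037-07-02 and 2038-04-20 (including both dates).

15

Occurrences land 20·i days after 2037-06-12 for i = 0, 1, 2, …
2037-07-02 is 20 days after the start; 20 ÷ 20 = 1 remainder 0. First occurrence in the window: #2 on 2037-07-02 (1×20 = 20 days in).
2038-04-20 is 312 days after the start; 312 ÷ 20 = 15 remainder 12. Last occurrence in the window: #16 on 2038-04-08.
Occurrences #2 through #16: 15 in total.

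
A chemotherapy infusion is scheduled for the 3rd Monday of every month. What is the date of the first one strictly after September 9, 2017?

September 2017 starts on a Friday; its first Monday is the 4th, so the 3rd Monday is the 18th — September 18, 2017.
September 18, 2017 is after September 9, 2017, so that is the next one.

September 18, 2017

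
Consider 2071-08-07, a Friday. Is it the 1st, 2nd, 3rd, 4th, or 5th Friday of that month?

Day 7 falls in week ⌈7/7⌉ of the month.
Days 1–7 hold the 1st Friday, 8–14 the 2nd, 15–21 the 3rd, 22–28 the 4th, 29–31 the 5th.
7 is in the range for the 1st.

1st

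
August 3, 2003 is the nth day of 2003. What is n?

Days in months before August: 31 + 28 + 31 + 30 + 31 + 30 + 31 = 212.
Plus 3 days into August → day 215.

215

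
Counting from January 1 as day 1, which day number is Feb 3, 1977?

Days in months before Feb: 31 = 31.
Plus 3 days into Feb → day 34.

34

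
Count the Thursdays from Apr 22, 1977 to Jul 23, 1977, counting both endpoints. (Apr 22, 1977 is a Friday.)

Apr 22, 1977 is a Friday; the first Thursday on or after it is Apr 28, 1977 (6 days later).
From Apr 28, 1977 to Jul 23, 1977: 2 + 31 + 30 + 23 = 86 days (rest of Apr, May, Jun, Jul).
86 ÷ 7 = 12 full weeks with remainder 2, so 12 more Thursdays after the first → 13.

13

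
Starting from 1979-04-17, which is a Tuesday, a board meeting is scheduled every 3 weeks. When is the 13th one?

1979-12-25

The 13th occurrence is 12 intervals after the first: 12 × 21 = 252 days after 1979-04-17.
April has 30 days — 13 days to the end of April leaves 239.
May has 31 days (208 left).
June has 30 days (178 left).
July has 31 days (147 left).
August has 31 days (116 left).
September has 30 days (86 left).
October has 31 days (55 left).
November has 30 days (25 left).
25 days into December → 1979-12-25.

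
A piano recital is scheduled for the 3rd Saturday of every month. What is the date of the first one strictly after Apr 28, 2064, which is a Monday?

Apr 2064 starts on a Tuesday; its first Saturday is the 5th, so the 3rd Saturday is the 19th — Apr 19, 2064.
That is not after Apr 28, 2064, so look at May 2064.
May 2064 starts on a Thursday; its first Saturday is the 3rd, so the 3rd Saturday is the 17th — May 17, 2064.

May 17, 2064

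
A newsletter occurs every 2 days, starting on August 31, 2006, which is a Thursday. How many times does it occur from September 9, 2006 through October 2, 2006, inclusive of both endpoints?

Occurrences land 2·i days after August 31, 2006 for i = 0, 1, 2, …
September 9, 2006 is 9 days after the start; 9 ÷ 2 = 4 remainder 1; since the remainder is 1, round up to i = 5. First occurrence in the window: #6 on September 10, 2006 (5×2 = 10 days in).
October 2, 2006 is 32 days after the start; 32 ÷ 2 = 16 remainder 0. Last occurrence in the window: #17 on October 2, 2006.
Occurrences #6 through #17: 12 in total.

12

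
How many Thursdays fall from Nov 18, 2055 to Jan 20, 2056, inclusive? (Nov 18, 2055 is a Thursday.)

Nov 18, 2055 is a Thursday; the first Thursday on or after it is Nov 18, 2055.
From Nov 18, 2055 to Jan 20, 2056: 12 + 31 + 20 = 63 days (rest of Nov, Dec, Jan).
63 ÷ 7 = 9 full weeks with remainder 0, so 9 more Thursdays after the first → 10.

10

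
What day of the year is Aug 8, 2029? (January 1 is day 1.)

220

Days in months before Aug: 31 + 28 + 31 + 30 + 31 + 30 + 31 = 212.
Plus 8 days into Aug → day 220.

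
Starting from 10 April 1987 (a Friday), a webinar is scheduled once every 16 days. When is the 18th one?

7 January 1988

The 18th occurrence is 17 intervals after the first: 17 × 16 = 272 days after 10 April 1987.
April has 30 days — 20 days to the end of April leaves 252.
May has 31 days (221 left).
June has 30 days (191 left).
July has 31 days (160 left).
August has 31 days (129 left).
September has 30 days (99 left).
October has 31 days (68 left).
November has 30 days (38 left).
December has 31 days (7 left).
7 days into January → 7 January 1988.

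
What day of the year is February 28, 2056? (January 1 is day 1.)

59

Days in months before February: 31 = 31.
Plus 28 days into February → day 59.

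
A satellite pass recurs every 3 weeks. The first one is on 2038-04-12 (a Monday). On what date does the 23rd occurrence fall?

The 23rd occurrence is 22 intervals after the first: 22 × 21 = 462 days after 2038-04-12.
April has 30 days — 18 days to the end of April leaves 444.
From end of April to end of 2038 is 245 days (199 left).
January has 31 days (168 left).
February has 28 days (140 left).
March has 31 days (109 left).
April has 30 days (79 left).
May has 31 days (48 left).
June has 30 days (18 left).
18 days into July → 2039-07-18.

2039-07-18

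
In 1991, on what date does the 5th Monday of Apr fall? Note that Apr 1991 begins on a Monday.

Apr 1991 begins on a Monday, so the first Monday is Apr 1.
The 5th Monday is 4 weeks later: 1 + 28 = 29.

Apr 29, 1991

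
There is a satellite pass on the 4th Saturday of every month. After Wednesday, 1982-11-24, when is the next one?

1982-11-27

November 1982 starts on a Monday; its first Saturday is the 6th, so the 4th Saturday is the 27th — 1982-11-27.
1982-11-27 is after 1982-11-24, so that is the next one.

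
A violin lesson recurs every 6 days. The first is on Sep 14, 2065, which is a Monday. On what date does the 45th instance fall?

The 45th occurrence is 44 intervals after the first: 44 × 6 = 264 days after Sep 14, 2065.
Sep has 30 days — 16 days to the end of Sep leaves 248.
Oct has 31 days (217 left).
Nov has 30 days (187 left).
Dec has 31 days (156 left).
Jan has 31 days (125 left).
Feb has 28 days (97 left).
Mar has 31 days (66 left).
Apr has 30 days (36 left).
May has 31 days (5 left).
5 days into Jun → Jun 5, 2066.

Jun 5, 2066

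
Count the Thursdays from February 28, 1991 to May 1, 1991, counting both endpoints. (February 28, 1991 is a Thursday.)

February 28, 1991 is a Thursday; the first Thursday on or after it is February 28, 1991.
From February 28, 1991 to May 1, 1991: 0 + 31 + 30 + 1 = 62 days (rest of February, March, April, May).
62 ÷ 7 = 8 full weeks with remainder 6, so 8 more Thursdays after the first → 9.

9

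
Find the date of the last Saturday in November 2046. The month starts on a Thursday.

24 November 2046

November 2046 begins on a Thursday, so the first Saturday is November 3 (2 days later).
November 2046 has 30 days. Adding weeks: 3, 10, 17, 24 — the last one ≤ 30 is the 24th.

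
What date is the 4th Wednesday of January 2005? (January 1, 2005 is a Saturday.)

January 2005 begins on a Saturday, so the first Wednesday is January 5 (4 days later).
The 4th Wednesday is 3 weeks later: 5 + 21 = 26.

2005-01-26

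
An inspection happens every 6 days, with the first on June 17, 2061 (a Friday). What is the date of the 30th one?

December 8, 2061

The 30th occurrence is 29 intervals after the first: 29 × 6 = 174 days after June 17, 2061.
June has 30 days — 13 days to the end of June leaves 161.
July has 31 days (130 left).
August has 31 days (99 left).
September has 30 days (69 left).
October has 31 days (38 left).
November has 30 days (8 left).
8 days into December → December 8, 2061.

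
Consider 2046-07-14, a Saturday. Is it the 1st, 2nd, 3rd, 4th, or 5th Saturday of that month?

Day 14 falls in week ⌈14/7⌉ of the month.
Days 1–7 hold the 1st Saturday, 8–14 the 2nd, 15–21 the 3rd, 22–28 the 4th, 29–31 the 5th.
14 is in the range for the 2nd.

2nd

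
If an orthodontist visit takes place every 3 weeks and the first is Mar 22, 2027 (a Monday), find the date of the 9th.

Sep 6, 2027

The 9th occurrence is 8 intervals after the first: 8 × 21 = 168 days after Mar 22, 2027.
Mar has 31 days — 9 days to the end of Mar leaves 159.
Apr has 30 days (129 left).
May has 31 days (98 left).
Jun has 30 days (68 left).
Jul has 31 days (37 left).
Aug has 31 days (6 left).
6 days into Sep → Sep 6, 2027.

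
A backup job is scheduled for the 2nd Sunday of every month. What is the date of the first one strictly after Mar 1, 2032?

Mar 2032 starts on a Monday; its first Sunday is the 7th, so the 2nd Sunday is the 14th — Mar 14, 2032.
Mar 14, 2032 is after Mar 1, 2032, so that is the next one.

Mar 14, 2032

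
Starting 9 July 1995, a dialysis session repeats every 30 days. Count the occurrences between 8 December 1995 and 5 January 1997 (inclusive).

13

Occurrences land 30·i days after 9 July 1995 for i = 0, 1, 2, …
8 December 1995 is 152 days after the start; 152 ÷ 30 = 5 remainder 2; since the remainder is 2, round up to i = 6. First occurrence in the window: #7 on 5 January 1996 (6×30 = 180 days in).
5 January 1997 is 546 days after the start; 546 ÷ 30 = 18 remainder 6. Last occurrence in the window: #19 on 30 December 1996.
Occurrences #7 through #19: 13 in total.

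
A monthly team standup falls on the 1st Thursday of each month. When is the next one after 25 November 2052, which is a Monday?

November 2052 starts on a Friday, so its 1st Thursday is 7 November 2052 (6 days in).
That is not after 25 November 2052, so look at December 2052.
December 2052 starts on a Sunday, so its 1st Thursday is 5 December 2052 (4 days in).

5 December 2052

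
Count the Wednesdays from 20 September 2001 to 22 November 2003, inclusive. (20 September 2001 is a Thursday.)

113

20 September 2001 is a Thursday; the first Wednesday on or after it is 26 September 2001 (6 days later).
From 26 September 2001 to 22 November 2003: 96 + 365 + 326 = 787 days (rest of 2001, 2002, to 22 November 2003 in 2003).
787 ÷ 7 = 112 full weeks with remainder 3, so 112 more Wednesdays after the first → 113.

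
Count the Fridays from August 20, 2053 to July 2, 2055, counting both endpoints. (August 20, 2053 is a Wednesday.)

98

August 20, 2053 is a Wednesday; the first Friday on or after it is August 22, 2053 (2 days later).
From August 22, 2053 to July 2, 2055: 131 + 365 + 183 = 679 days (rest of 2053, 2054, to July 2, 2055 in 2055).
679 ÷ 7 = 97 full weeks with remainder 0, so 97 more Fridays after the first → 98.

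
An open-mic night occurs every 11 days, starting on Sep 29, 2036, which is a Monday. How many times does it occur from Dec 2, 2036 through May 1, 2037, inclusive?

14

Occurrences land 11·i days after Sep 29, 2036 for i = 0, 1, 2, …
Dec 2, 2036 is 64 days after the start; 64 ÷ 11 = 5 remainder 9; since the remainder is 9, round up to i = 6. First occurrence in the window: #7 on Dec 4, 2036 (6×11 = 66 days in).
May 1, 2037 is 214 days after the start; 214 ÷ 11 = 19 remainder 5. Last occurrence in the window: #20 on Apr 26, 2037.
Occurrences #7 through #20: 14 in total.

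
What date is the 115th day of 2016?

January has 31 days (115 − 31 = 84 remain).
February has 29 days (84 − 29 = 55 remain).
March has 31 days (55 − 31 = 24 remain).
24 into April → April 24.

2016-04-24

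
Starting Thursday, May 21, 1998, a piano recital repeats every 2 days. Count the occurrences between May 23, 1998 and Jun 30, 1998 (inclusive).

Occurrences land 2·i days after May 21, 1998 for i = 0, 1, 2, …
May 23, 1998 is 2 days after the start; 2 ÷ 2 = 1 remainder 0. First occurrence in the window: #2 on May 23, 1998 (1×2 = 2 days in).
Jun 30, 1998 is 40 days after the start; 40 ÷ 2 = 20 remainder 0. Last occurrence in the window: #21 on Jun 30, 1998.
Occurrences #2 through #21: 20 in total.

20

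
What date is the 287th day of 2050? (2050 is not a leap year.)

October 14, 2050

January has 31 days (287 − 31 = 256 remain).
February has 28 days (256 − 28 = 228 remain).
March has 31 days (228 − 31 = 197 remain).
April has 30 days (197 − 30 = 167 remain).
May has 31 days (167 − 31 = 136 remain).
June has 30 days (136 − 30 = 106 remain).
July has 31 days (106 − 31 = 75 remain).
August has 31 days (75 − 31 = 44 remain).
September has 30 days (44 − 30 = 14 remain).
14 into October → October 14.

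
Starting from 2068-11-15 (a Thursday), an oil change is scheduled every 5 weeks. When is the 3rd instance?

The 3rd occurrence is 2 intervals after the first: 2 × 35 = 70 days after 2068-11-15.
November has 30 days — 15 days to the end of November leaves 55.
December has 31 days (24 left).
24 days into January → 2069-01-24.

2069-01-24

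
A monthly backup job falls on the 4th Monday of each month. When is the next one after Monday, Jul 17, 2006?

Jul 24, 2006

Jul 2006 starts on a Saturday; its first Monday is the 3rd, so the 4th Monday is the 24th — Jul 24, 2006.
Jul 24, 2006 is after Jul 17, 2006, so that is the next one.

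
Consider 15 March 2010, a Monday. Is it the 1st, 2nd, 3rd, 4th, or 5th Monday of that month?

Day 15 falls in week ⌈15/7⌉ of the month.
Days 1–7 hold the 1st Monday, 8–14 the 2nd, 15–21 the 3rd, 22–28 the 4th, 29–31 the 5th.
15 is in the range for the 3rd.

3rd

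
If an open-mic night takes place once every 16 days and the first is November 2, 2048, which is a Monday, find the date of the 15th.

June 14, 2049

The 15th occurrence is 14 intervals after the first: 14 × 16 = 224 days after November 2, 2048.
November has 30 days — 28 days to the end of November leaves 196.
December has 31 days (165 left).
January has 31 days (134 left).
February has 28 days (106 left).
March has 31 days (75 left).
April has 30 days (45 left).
May has 31 days (14 left).
14 days into June → June 14, 2049.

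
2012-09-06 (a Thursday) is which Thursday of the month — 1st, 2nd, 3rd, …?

Day 6 falls in week ⌈6/7⌉ of the month.
Days 1–7 hold the 1st Thursday, 8–14 the 2nd, 15–21 the 3rd, 22–28 the 4th, 29–31 the 5th.
6 is in the range for the 1st.

1st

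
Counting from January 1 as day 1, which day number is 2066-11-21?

325

Days in months before November: 31 + 28 + 31 + 30 + 31 + 30 + 31 + 31 + 30 + 31 = 304.
Plus 21 days into November → day 325.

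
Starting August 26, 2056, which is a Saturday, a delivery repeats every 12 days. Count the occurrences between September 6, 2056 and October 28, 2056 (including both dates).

Occurrences land 12·i days after August 26, 2056 for i = 0, 1, 2, …
September 6, 2056 is 11 days after the start; 11 ÷ 12 = 0 remainder 11; since the remainder is 11, round up to i = 1. First occurrence in the window: #2 on September 7, 2056 (1×12 = 12 days in).
October 28, 2056 is 63 days after the start; 63 ÷ 12 = 5 remainder 3. Last occurrence in the window: #6 on October 25, 2056.
Occurrences #2 through #6: 5 in total.

5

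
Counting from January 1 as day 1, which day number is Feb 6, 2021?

37

Days in months before Feb: 31 = 31.
Plus 6 days into Feb → day 37.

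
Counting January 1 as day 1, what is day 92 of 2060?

January has 31 days (92 − 31 = 61 remain).
February has 29 days (61 − 29 = 32 remain).
March has 31 days (32 − 31 = 1 remain).
1 into April → April 1.

1 April 2060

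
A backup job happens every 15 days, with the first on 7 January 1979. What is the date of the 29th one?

The 29th occurrence is 28 intervals after the first: 28 × 15 = 420 days after 7 January 1979.
January has 31 days — 24 days to the end of January leaves 396.
February has 28 days (368 left).
March has 31 days (337 left).
April has 30 days (307 left).
May has 31 days (276 left).
June has 30 days (246 left).
July has 31 days (215 left).
August has 31 days (184 left).
September has 30 days (154 left).
October has 31 days (123 left).
November has 30 days (93 left).
December has 31 days (62 left).
January has 31 days (31 left).
February has 29 days (2 left).
2 days into March → 2 March 1980.

2 March 1980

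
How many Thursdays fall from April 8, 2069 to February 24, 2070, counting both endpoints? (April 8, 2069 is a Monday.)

April 8, 2069 is a Monday; the first Thursday on or after it is April 11, 2069 (3 days later).
From April 11, 2069 to February 24, 2070: 19 + 31 + 30 + 31 + 31 + 30 + 31 + 30 + 31 + 31 + 24 = 319 days (rest of April, May, June, July, August, September, October, November, December, January, February).
319 ÷ 7 = 45 full weeks with remainder 4, so 45 more Thursdays after the first → 46.

46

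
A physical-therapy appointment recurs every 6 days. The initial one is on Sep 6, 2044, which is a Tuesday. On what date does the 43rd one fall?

The 43rd occurrence is 42 intervals after the first: 42 × 6 = 252 days after Sep 6, 2044.
Sep has 30 days — 24 days to the end of Sep leaves 228.
Oct has 31 days (197 left).
Nov has 30 days (167 left).
Dec has 31 days (136 left).
Jan has 31 days (105 left).
Feb has 28 days (77 left).
Mar has 31 days (46 left).
Apr has 30 days (16 left).
16 days into May → May 16, 2045.

May 16, 2045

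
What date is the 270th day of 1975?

January has 31 days (270 − 31 = 239 remain).
February has 28 days (239 − 28 = 211 remain).
March has 31 days (211 − 31 = 180 remain).
April has 30 days (180 − 30 = 150 remain).
May has 31 days (150 − 31 = 119 remain).
June has 30 days (119 − 30 = 89 remain).
July has 31 days (89 − 31 = 58 remain).
August has 31 days (58 − 31 = 27 remain).
27 into September → September 27.

September 27, 1975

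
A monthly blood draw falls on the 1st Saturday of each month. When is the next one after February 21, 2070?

March 1, 2070

February 2070 starts on a Saturday, so its 1st Saturday is February 1, 2070.
That is not after February 21, 2070, so look at March 2070.
March 2070 starts on a Saturday, so its 1st Saturday is March 1, 2070.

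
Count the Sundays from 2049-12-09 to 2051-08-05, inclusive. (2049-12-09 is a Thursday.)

2049-12-09 is a Thursday; the first Sunday on or after it is 2049-12-12 (3 days later).
From 2049-12-12 to 2051-08-05: 19 + 365 + 217 = 601 days (rest of 2049, 2050, to 2051-08-05 in 2051).
601 ÷ 7 = 85 full weeks with remainder 6, so 85 more Sundays after the first → 86.

86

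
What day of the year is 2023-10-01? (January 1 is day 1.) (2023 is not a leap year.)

Days in months before October: 31 + 28 + 31 + 30 + 31 + 30 + 31 + 31 + 30 = 273.
Plus 1 day into October → day 274.

274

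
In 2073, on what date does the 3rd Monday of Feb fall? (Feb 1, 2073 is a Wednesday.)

Feb 2073 begins on a Wednesday, so the first Monday is Feb 6 (5 days later).
The 3rd Monday is 2 weeks later: 6 + 14 = 20.

Feb 20, 2073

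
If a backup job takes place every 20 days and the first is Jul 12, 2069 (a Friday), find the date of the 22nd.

Sep 5, 2070

The 22nd occurrence is 21 intervals after the first: 21 × 20 = 420 days after Jul 12, 2069.
Jul has 31 days — 19 days to the end of Jul leaves 401.
From end of Jul to end of 2069 is 153 days (248 left).
Jan has 31 days (217 left).
Feb has 28 days (189 left).
Mar has 31 days (158 left).
Apr has 30 days (128 left).
May has 31 days (97 left).
Jun has 30 days (67 left).
Jul has 31 days (36 left).
Aug has 31 days (5 left).
5 days into Sep → Sep 5, 2070.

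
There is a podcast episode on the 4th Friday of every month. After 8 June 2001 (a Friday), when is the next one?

June 2001 starts on a Friday; its first Friday is the 1st, so the 4th Friday is the 22nd — 22 June 2001.
22 June 2001 is after 8 June 2001, so that is the next one.

22 June 2001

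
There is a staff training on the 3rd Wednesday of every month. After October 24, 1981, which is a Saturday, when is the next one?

November 18, 1981

October 1981 starts on a Thursday; its first Wednesday is the 7th, so the 3rd Wednesday is the 21st — October 21, 1981.
That is not after October 24, 1981, so look at November 1981.
November 1981 starts on a Sunday; its first Wednesday is the 4th, so the 3rd Wednesday is the 18th — November 18, 1981.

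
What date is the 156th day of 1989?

June 5, 1989

January has 31 days (156 − 31 = 125 remain).
February has 28 days (125 − 28 = 97 remain).
March has 31 days (97 − 31 = 66 remain).
April has 30 days (66 − 30 = 36 remain).
May has 31 days (36 − 31 = 5 remain).
5 into June → June 5.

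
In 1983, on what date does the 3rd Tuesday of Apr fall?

Apr 19, 1983

The first Tuesday of Apr 1983 is Apr 5.
The 3rd Tuesday is 2 weeks later: 5 + 14 = 19.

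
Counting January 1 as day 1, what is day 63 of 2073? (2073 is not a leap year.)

January has 31 days (63 − 31 = 32 remain).
February has 28 days (32 − 28 = 4 remain).
4 into March → March 4.

March 4, 2073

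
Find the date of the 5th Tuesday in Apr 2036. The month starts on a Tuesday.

Apr 29, 2036

Apr 2036 begins on a Tuesday, so the first Tuesday is Apr 1.
The 5th Tuesday is 4 weeks later: 1 + 28 = 29.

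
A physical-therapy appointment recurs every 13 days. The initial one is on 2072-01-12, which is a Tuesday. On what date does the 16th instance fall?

2072-07-25

The 16th occurrence is 15 intervals after the first: 15 × 13 = 195 days after 2072-01-12.
January has 31 days — 19 days to the end of January leaves 176.
February has 29 days (147 left).
March has 31 days (116 left).
April has 30 days (86 left).
May has 31 days (55 left).
June has 30 days (25 left).
25 days into July → 2072-07-25.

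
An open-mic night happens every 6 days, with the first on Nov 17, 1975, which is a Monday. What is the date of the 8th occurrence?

Dec 29, 1975

The 8th occurrence is 7 intervals after the first: 7 × 6 = 42 days after Nov 17, 1975.
Nov has 30 days — 13 days to the end of Nov leaves 29.
29 days into Dec → Dec 29, 1975.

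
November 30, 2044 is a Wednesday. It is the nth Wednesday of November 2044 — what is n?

5th

Day 30 falls in week ⌈30/7⌉ of the month.
Days 1–7 hold the 1st Wednesday, 8–14 the 2nd, 15–21 the 3rd, 22–28 the 4th, 29–31 the 5th.
30 is in the range for the 5th.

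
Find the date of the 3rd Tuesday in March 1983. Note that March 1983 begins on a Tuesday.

15 March 1983

March 1983 begins on a Tuesday, so the first Tuesday is March 1.
The 3rd Tuesday is 2 weeks later: 1 + 14 = 15.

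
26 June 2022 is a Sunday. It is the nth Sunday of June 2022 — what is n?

4th

Day 26 falls in week ⌈26/7⌉ of the month.
Days 1–7 hold the 1st Sunday, 8–14 the 2nd, 15–21 the 3rd, 22–28 the 4th, 29–31 the 5th.
26 is in the range for the 4th.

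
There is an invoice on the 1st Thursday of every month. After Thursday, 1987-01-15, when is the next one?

1987-02-05

January 1987 starts on a Thursday, so its 1st Thursday is 1987-01-01.
That is not after 1987-01-15, so look at February 1987.
February 1987 starts on a Sunday, so its 1st Thursday is 1987-02-05 (4 days in).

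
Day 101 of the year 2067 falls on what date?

Jan has 31 days (101 − 31 = 70 remain).
Feb has 28 days (70 − 28 = 42 remain).
Mar has 31 days (42 − 31 = 11 remain).
11 into Apr → Apr 11.

Apr 11, 2067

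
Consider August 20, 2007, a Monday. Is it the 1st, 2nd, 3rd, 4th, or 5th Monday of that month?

3rd

Day 20 falls in week ⌈20/7⌉ of the month.
Days 1–7 hold the 1st Monday, 8–14 the 2nd, 15–21 the 3rd, 22–28 the 4th, 29–31 the 5th.
20 is in the range for the 3rd.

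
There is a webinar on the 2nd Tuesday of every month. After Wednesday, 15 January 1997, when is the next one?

January 1997 starts on a Wednesday; its first Tuesday is the 7th, so the 2nd Tuesday is the 14th — 14 January 1997.
That is not after 15 January 1997, so look at February 1997.
February 1997 starts on a Saturday; its first Tuesday is the 4th, so the 2nd Tuesday is the 11th — 11 February 1997.

11 February 1997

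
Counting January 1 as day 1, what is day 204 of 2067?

2067-07-23

January has 31 days (204 − 31 = 173 remain).
February has 28 days (173 − 28 = 145 remain).
March has 31 days (145 − 31 = 114 remain).
April has 30 days (114 − 30 = 84 remain).
May has 31 days (84 − 31 = 53 remain).
June has 30 days (53 − 30 = 23 remain).
23 into July → July 23.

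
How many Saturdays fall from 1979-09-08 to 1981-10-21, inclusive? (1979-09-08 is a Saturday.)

111

1979-09-08 is a Saturday; the first Saturday on or after it is 1979-09-08.
From 1979-09-08 to 1981-10-21: 114 + 366 + 294 = 774 days (rest of 1979, 1980, to 1981-10-21 in 1981).
774 ÷ 7 = 110 full weeks with remainder 4, so 110 more Saturdays after the first → 111.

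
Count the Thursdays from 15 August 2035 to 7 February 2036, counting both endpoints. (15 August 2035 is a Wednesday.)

15 August 2035 is a Wednesday; the first Thursday on or after it is 16 August 2035 (1 day later).
From 16 August 2035 to 7 February 2036: 15 + 30 + 31 + 30 + 31 + 31 + 7 = 175 days (rest of August, September, October, November, December, January, February).
175 ÷ 7 = 25 full weeks with remainder 0, so 25 more Thursdays after the first → 26.

26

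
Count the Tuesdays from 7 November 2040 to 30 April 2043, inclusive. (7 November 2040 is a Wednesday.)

7 November 2040 is a Wednesday; the first Tuesday on or after it is 13 November 2040 (6 days later).
From 13 November 2040 to 30 April 2043: 48 + 365 + 365 + 120 = 898 days (rest of 2040, 2041, 2042, to 30 April 2043 in 2043).
898 ÷ 7 = 128 full weeks with remainder 2, so 128 more Tuesdays after the first → 129.

129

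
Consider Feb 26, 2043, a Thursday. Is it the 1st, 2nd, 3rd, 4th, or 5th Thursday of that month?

Day 26 falls in week ⌈26/7⌉ of the month.
Days 1–7 hold the 1st Thursday, 8–14 the 2nd, 15–21 the 3rd, 22–28 the 4th, 29–31 the 5th.
26 is in the range for the 4th.

4th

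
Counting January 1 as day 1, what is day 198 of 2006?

Jan has 31 days (198 − 31 = 167 remain).
Feb has 28 days (167 − 28 = 139 remain).
Mar has 31 days (139 − 31 = 108 remain).
Apr has 30 days (108 − 30 = 78 remain).
May has 31 days (78 − 31 = 47 remain).
Jun has 30 days (47 − 30 = 17 remain).
17 into Jul → Jul 17.

Jul 17, 2006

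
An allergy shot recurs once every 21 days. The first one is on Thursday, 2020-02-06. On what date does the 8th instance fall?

2020-07-02

The 8th occurrence is 7 intervals after the first: 7 × 21 = 147 days after 2020-02-06.
February has 29 days — 23 days to the end of February leaves 124.
March has 31 days (93 left).
April has 30 days (63 left).
May has 31 days (32 left).
June has 30 days (2 left).
2 days into July → 2020-07-02.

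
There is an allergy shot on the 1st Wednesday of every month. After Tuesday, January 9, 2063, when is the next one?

January 2063 starts on a Monday, so its 1st Wednesday is January 3, 2063 (2 days in).
That is not after January 9, 2063, so look at February 2063.
February 2063 starts on a Thursday, so its 1st Wednesday is February 7, 2063 (6 days in).

February 7, 2063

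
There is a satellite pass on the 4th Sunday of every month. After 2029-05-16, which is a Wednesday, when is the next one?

2029-05-27

May 2029 starts on a Tuesday; its first Sunday is the 6th, so the 4th Sunday is the 27th — 2029-05-27.
2029-05-27 is after 2029-05-16, so that is the next one.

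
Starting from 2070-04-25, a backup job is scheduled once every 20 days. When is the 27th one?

2071-09-27

The 27th occurrence is 26 intervals after the first: 26 × 20 = 520 days after 2070-04-25.
April has 30 days — 5 days to the end of April leaves 515.
From end of April to end of 2070 is 245 days (270 left).
January has 31 days (239 left).
February has 28 days (211 left).
March has 31 days (180 left).
April has 30 days (150 left).
May has 31 days (119 left).
June has 30 days (89 left).
July has 31 days (58 left).
August has 31 days (27 left).
27 days into September → 2071-09-27.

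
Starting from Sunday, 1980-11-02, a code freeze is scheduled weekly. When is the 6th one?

1980-12-07

The 6th occurrence is 5 intervals after the first: 5 × 7 = 35 days after 1980-11-02.
November has 30 days — 28 days to the end of November leaves 7.
7 days into December → 1980-12-07.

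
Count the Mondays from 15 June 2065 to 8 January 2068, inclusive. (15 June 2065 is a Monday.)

15 June 2065 is a Monday; the first Monday on or after it is 15 June 2065.
From 15 June 2065 to 8 January 2068: 199 + 365 + 365 + 8 = 937 days (rest of 2065, 2066, 2067, to 8 January 2068 in 2068).
937 ÷ 7 = 133 full weeks with remainder 6, so 133 more Mondays after the first → 134.

134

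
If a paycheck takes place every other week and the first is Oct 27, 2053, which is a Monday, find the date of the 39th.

The 39th occurrence is 38 intervals after the first: 38 × 14 = 532 days after Oct 27, 2053.
Oct has 31 days — 4 days to the end of Oct leaves 528.
From end of Oct to end of 2053 is 61 days (467 left).
2054 has 365 days (102 left).
Jan has 31 days (71 left).
Feb has 28 days (43 left).
Mar has 31 days (12 left).
12 days into Apr → Apr 12, 2055.

Apr 12, 2055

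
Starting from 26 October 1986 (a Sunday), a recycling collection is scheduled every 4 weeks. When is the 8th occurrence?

10 May 1987

The 8th occurrence is 7 intervals after the first: 7 × 28 = 196 days after 26 October 1986.
October has 31 days — 5 days to the end of October leaves 191.
November has 30 days (161 left).
December has 31 days (130 left).
January has 31 days (99 left).
February has 28 days (71 left).
March has 31 days (40 left).
April has 30 days (10 left).
10 days into May → 10 May 1987.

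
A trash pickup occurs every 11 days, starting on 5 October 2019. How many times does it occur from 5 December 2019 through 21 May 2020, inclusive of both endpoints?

Occurrences land 11·i days after 5 October 2019 for i = 0, 1, 2, …
5 December 2019 is 61 days after the start; 61 ÷ 11 = 5 remainder 6; since the remainder is 6, round up to i = 6. First occurrence in the window: #7 on 10 December 2019 (6×11 = 66 days in).
21 May 2020 is 229 days after the start; 229 ÷ 11 = 20 remainder 9. Last occurrence in the window: #21 on 12 May 2020.
Occurrences #7 through #21: 15 in total.

15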